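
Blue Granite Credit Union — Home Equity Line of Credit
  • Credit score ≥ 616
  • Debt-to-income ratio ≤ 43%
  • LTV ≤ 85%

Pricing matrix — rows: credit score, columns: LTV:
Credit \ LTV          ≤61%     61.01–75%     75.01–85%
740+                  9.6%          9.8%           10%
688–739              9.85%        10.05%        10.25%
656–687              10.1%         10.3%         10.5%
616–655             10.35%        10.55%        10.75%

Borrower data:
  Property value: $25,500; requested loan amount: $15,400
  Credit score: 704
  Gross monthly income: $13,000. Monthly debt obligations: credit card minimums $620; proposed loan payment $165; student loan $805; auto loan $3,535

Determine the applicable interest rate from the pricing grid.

9.85%

Credit score 704 ≥ 616; Total monthly debts = (620 + 165 + 805 + 3,535) = 5,125. Debt-to-income = 5,125/13,000 = 39.4% — meets 43% limit
LTV = 15,400/25,500 = 60.4% ≤ 85%
Row: 704 falls in 688–739. Column: 60.4% falls in ≤61%. Rate = 9.85%.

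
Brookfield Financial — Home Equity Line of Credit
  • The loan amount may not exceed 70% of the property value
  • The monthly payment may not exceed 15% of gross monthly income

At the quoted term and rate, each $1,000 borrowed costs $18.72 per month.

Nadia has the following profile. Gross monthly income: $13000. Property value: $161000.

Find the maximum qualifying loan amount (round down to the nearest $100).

$104,100

Payment cap: 15% × $13,000 = $1,950/month.
At $18.72 per $1,000, that supports 1,950/18.72 × 1,000 ≈ $104,166 → $104,100.
LTV cap: 70% × $161,000 = $112,700 → $112,700.
Binding constraint: payment-to-income.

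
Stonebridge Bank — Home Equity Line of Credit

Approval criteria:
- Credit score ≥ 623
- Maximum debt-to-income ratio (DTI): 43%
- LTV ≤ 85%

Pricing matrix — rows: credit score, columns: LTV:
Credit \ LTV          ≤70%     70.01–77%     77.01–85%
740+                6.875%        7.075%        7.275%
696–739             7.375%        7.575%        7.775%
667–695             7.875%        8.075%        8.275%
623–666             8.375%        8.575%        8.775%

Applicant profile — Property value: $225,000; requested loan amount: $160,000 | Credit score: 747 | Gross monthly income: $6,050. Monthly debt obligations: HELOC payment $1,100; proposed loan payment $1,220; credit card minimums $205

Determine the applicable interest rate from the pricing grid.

7.075%

Credit score 747 ≥ 623; Total monthly debts = (1,100 + 1,220 + 205) = 2,525. DTI = 2,525/6,050 = 41.7% ≤ 43%
LTV = 160,000/225,000 = 71.1% ≤ 85%
Row: 747 falls in 740+. Column: 71.1% falls in 70.01–77%. Rate = 7.075%.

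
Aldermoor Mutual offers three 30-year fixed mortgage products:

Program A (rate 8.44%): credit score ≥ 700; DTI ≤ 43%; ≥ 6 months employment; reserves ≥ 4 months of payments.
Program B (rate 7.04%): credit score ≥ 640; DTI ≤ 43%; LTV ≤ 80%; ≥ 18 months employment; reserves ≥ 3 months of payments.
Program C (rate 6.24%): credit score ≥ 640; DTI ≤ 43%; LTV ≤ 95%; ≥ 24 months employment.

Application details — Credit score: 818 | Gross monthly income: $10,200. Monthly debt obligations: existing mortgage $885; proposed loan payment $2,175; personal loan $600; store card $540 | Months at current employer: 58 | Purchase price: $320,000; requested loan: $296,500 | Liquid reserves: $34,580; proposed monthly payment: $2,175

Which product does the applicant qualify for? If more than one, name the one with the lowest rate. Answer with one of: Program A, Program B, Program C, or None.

Program C

Total debts = (885 + 2,175 + 600 + 540) = 4,200; DTI = 4,200/10,200 = 41.2%.
LTV = 296,500/320,000 = 92.7%.
Reserves = 34,580/2,175 = 15.9 months.
Program A: score 818 ≥ 700; DTI 41.2% ≤ 43%; employment 58 ≥ 6 mo; reserves 15.9 ≥ 4 mo → qualifies.
Program B: score 818 ≥ 640; DTI 41.2% ≤ 43%; LTV 92.7% > 80%; employment 58 ≥ 18 mo; reserves 15.9 ≥ 3 mo → does not qualify.
Program C: score 818 ≥ 640; DTI 41.2% ≤ 43%; LTV 92.7% ≤ 95%; employment 58 ≥ 24 mo → qualifies.
Qualifying: Program A, Program C. Lowest rate is 6.24% → Program C.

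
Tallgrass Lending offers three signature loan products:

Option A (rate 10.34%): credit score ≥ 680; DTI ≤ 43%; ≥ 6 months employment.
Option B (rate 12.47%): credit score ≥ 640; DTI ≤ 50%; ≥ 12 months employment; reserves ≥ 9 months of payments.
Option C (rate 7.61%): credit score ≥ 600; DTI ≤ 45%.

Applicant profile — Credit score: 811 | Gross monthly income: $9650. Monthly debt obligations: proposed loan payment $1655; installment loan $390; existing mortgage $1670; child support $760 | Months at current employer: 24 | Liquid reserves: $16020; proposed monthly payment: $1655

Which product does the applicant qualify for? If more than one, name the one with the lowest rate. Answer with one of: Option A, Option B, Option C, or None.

Option B

Total debts = (1,655 + 390 + 1,670 + 760) = 4,475; DTI = 4,475/9,650 = 46.4%.
Reserves = 16,020/1,655 = 9.7 months.
Option A: score 811 ≥ 680; DTI 46.4% > 43%; employment 24 ≥ 6 mo → does not qualify.
Option B: score 811 ≥ 640; DTI 46.4% ≤ 50%; employment 24 ≥ 12 mo; reserves 9.7 ≥ 9 mo → qualifies.
Option C: score 811 ≥ 600; DTI 46.4% > 45% → does not qualify.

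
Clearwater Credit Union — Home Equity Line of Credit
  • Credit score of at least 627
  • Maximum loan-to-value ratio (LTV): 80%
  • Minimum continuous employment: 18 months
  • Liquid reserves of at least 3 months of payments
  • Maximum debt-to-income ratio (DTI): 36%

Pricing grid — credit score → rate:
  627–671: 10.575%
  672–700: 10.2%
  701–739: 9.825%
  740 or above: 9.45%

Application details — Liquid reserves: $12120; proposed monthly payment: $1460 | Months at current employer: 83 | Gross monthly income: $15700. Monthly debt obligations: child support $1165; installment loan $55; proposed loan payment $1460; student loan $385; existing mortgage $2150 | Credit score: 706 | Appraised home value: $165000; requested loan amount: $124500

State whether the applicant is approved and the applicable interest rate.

Approved at 9.825%

Credit score 706 ≥ 627 (meets minimum)
Employment 83 ≥ 18 months
Total monthly debts = (1,165 + 55 + 1,460 + 385 + 2,150) = 5,215. Debt-to-income = 5,215/15,700 = 33.2% — meets 36% limit
LTV = 124,500/165,000 = 75.5% ≤ 80%
Reserves: 12,120 ÷ 1,460 = 8.3 months (meets 3-month minimum)
All requirements met. Score 706 falls in the 701–739 tier → 9.825%.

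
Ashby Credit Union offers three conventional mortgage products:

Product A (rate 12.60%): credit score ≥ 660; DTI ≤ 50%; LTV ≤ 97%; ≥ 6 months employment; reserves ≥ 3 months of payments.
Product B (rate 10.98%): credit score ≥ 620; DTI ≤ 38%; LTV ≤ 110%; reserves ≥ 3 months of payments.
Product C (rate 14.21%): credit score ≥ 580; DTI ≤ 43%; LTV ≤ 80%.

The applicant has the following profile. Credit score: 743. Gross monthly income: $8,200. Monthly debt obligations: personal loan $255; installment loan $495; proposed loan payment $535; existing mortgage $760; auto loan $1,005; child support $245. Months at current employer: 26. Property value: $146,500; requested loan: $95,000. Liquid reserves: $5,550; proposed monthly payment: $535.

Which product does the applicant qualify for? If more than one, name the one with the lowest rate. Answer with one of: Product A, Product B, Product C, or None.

Product A

Total debts = (255 + 495 + 535 + 760 + 1,005 + 245) = 3,295; DTI = 3,295/8,200 = 40.2%.
LTV = 95,000/146,500 = 64.8%.
Reserves = 5,550/535 = 10.4 months.
Product A: score 743 ≥ 660; DTI 40.2% ≤ 50%; LTV 64.8% ≤ 97%; employment 26 ≥ 6 mo; reserves 10.4 ≥ 3 mo → qualifies.
Product B: score 743 ≥ 620; DTI 40.2% > 38%; LTV 64.8% ≤ 110%; reserves 10.4 ≥ 3 mo → does not qualify.
Product C: score 743 ≥ 580; DTI 40.2% ≤ 43%; LTV 64.8% ≤ 80% → qualifies.
Qualifying: Product A, Product C. Lowest rate is 12.60% → Product A.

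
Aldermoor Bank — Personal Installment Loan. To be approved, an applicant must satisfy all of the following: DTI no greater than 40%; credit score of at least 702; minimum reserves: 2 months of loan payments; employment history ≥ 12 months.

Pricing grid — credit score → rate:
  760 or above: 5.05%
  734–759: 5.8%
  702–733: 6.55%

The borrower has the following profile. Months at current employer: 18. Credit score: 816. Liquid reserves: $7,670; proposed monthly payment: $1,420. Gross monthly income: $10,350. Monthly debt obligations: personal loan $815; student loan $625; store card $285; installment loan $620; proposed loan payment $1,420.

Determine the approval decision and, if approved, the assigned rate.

Credit score 816 ≥ 702 (meets minimum)
Reserves = 7,670/1,420 = 5.4 months ≥ 2
Employment 18 ≥ 12 months
Total monthly debts = (815 + 625 + 285 + 620 + 1,420) = 3,765. Debt-to-income = 3,765/10,350 = 36.4% — meets 40% limit
All requirements met. Score 816 falls in the 760 or above tier → 5.05%.

Approved at 5.05%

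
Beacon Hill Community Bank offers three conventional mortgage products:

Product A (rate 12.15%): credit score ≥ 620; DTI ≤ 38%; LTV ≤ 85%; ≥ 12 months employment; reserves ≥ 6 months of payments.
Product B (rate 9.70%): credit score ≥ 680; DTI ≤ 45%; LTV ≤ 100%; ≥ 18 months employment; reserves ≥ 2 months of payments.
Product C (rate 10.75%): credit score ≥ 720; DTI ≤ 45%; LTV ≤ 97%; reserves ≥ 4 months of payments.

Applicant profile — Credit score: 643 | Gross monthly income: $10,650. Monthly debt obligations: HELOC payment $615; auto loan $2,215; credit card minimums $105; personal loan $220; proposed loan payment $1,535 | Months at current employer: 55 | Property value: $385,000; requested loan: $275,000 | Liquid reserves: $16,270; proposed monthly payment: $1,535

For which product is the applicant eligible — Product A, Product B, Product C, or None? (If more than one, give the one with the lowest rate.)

None

Total debts = (615 + 2,215 + 105 + 220 + 1,535) = 4,690; DTI = 4,690/10,650 = 44%.
LTV = 275,000/385,000 = 71.4%.
Reserves = 16,270/1,535 = 10.6 months.
Product A: score 643 ≥ 620; DTI 44% > 38%; LTV 71.4% ≤ 85%; employment 55 ≥ 12 mo; reserves 10.6 ≥ 6 mo → does not qualify.
Product B: score 643 < 680; DTI 44% ≤ 45%; LTV 71.4% ≤ 100%; employment 55 ≥ 18 mo; reserves 10.6 ≥ 2 mo → does not qualify.
Product C: score 643 < 720; DTI 44% ≤ 45%; LTV 71.4% ≤ 97%; reserves 10.6 ≥ 4 mo → does not qualify.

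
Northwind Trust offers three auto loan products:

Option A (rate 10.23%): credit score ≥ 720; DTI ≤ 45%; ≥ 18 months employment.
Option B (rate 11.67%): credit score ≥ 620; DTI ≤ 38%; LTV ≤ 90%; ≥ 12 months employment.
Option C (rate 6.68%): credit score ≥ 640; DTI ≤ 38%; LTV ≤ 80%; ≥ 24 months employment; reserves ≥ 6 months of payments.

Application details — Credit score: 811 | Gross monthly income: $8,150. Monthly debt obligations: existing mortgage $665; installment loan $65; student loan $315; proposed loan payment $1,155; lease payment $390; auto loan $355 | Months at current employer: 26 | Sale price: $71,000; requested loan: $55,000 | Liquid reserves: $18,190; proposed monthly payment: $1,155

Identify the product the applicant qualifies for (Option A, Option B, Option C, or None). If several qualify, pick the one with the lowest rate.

Option C

Total debts = (665 + 65 + 315 + 1,155 + 390 + 355) = 2,945; DTI = 2,945/8,150 = 36.1%.
LTV = 55,000/71,000 = 77.5%.
Reserves = 18,190/1,155 = 15.7 months.
Option A: score 811 ≥ 720; DTI 36.1% ≤ 45%; employment 26 ≥ 18 mo → qualifies.
Option B: score 811 ≥ 620; DTI 36.1% ≤ 38%; LTV 77.5% ≤ 90%; employment 26 ≥ 12 mo → qualifies.
Option C: score 811 ≥ 640; DTI 36.1% ≤ 38%; LTV 77.5% ≤ 80%; employment 26 ≥ 24 mo; reserves 15.7 ≥ 6 mo → qualifies.
Qualifying: Option A, Option B, Option C. Lowest rate is 6.68% → Option C.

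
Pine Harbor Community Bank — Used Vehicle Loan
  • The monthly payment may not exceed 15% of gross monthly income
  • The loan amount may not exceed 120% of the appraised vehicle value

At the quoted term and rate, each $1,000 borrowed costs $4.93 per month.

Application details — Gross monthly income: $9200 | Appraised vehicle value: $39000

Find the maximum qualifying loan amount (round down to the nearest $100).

Payment cap: 15% × $9,200 = $1,380/month.
At $4.93 per $1,000, that supports 1,380/4.93 × 1,000 ≈ $279,918 → $279,900.
LTV cap: 120% × $39,000 = $46,800 → $46,800.
Binding constraint: loan-to-value.

$46,800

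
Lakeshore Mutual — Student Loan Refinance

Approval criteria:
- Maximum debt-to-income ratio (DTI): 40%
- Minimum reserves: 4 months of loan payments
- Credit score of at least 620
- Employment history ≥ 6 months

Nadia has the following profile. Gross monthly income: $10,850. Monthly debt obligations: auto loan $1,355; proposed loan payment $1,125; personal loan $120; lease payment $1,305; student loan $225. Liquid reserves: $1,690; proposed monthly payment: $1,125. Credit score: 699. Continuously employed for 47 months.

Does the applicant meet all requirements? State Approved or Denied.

Denied

Total monthly debts = (1,355 + 1,125 + 120 + 1,305 + 225) = 4,130. Debt-to-income = 4,130/10,850 = 38.1% — meets 40% limit
Reserves: 1,690 ÷ 1,125 = 1.5 months (below 4-month minimum)
Credit score 699 ≥ 620 (meets)
Employment 47 ≥ 6 months
Fails on reserves.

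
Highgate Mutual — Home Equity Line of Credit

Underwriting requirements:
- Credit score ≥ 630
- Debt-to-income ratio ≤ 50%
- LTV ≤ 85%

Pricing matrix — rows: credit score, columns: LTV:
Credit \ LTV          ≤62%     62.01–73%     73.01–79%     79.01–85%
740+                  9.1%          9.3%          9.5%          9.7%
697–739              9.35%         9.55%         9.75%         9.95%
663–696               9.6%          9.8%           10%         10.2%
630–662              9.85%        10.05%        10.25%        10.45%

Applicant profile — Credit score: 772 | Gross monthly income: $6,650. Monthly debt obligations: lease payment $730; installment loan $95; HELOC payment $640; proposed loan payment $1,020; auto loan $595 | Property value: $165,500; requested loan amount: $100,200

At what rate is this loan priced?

Credit score 772 ≥ 630; Total monthly debts = (730 + 95 + 640 + 1,020 + 595) = 3,080. Debt-to-income = 3,080/6,650 = 46.3% — meets 50% limit
Loan-to-value = 100,200/165,500 = 60.5% — pass (85% max)
Credit 772 → row 740+; LTV 60.5% → column ≤62%. Grid cell → 9.1%.

9.1%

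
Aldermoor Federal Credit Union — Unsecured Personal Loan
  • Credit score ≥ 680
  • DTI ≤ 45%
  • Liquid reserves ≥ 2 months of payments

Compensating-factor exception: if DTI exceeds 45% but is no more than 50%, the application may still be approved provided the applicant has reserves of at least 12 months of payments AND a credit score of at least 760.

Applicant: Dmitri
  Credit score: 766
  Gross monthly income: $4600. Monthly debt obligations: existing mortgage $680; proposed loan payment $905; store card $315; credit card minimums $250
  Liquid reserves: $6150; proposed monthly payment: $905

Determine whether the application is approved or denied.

Denied

Credit score 766 ≥ 680 (meets base)
Total debts = (680 + 905 + 315 + 250) = 2,150. DTI = 2,150/4,600 = 46.7% > 45% — standard DTI limit exceeded.
Reserves = 6,150/905 = 6.8 months ≥ 2
46.7% falls in the override range (45%–50%), so the compensating-factor test applies.
Override check — reserves: 6.8 mo (short of 12); score: 766 (ok).
Compensating-factor requirement not fully met.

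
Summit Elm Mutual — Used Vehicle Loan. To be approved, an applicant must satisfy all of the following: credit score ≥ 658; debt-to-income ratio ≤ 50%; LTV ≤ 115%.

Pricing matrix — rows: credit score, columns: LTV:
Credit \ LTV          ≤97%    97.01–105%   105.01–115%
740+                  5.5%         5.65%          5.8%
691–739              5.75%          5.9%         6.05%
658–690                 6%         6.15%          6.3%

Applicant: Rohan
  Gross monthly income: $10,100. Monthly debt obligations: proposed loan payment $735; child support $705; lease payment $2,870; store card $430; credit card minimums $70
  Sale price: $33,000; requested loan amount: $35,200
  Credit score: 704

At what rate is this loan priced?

6.05%

Credit score 704 ≥ 658; Total monthly debts = (735 + 705 + 2,870 + 430 + 70) = 4,810. DTI: 4,810 ÷ 10,100 = 47.6%, within the 50% cap
LTV: 35,200 ÷ 33,000 = 106.7%, within 115% cap
Score 704 is in the 691–739 band; LTV 106.7% is in the 105.01–115% band → 6.05%.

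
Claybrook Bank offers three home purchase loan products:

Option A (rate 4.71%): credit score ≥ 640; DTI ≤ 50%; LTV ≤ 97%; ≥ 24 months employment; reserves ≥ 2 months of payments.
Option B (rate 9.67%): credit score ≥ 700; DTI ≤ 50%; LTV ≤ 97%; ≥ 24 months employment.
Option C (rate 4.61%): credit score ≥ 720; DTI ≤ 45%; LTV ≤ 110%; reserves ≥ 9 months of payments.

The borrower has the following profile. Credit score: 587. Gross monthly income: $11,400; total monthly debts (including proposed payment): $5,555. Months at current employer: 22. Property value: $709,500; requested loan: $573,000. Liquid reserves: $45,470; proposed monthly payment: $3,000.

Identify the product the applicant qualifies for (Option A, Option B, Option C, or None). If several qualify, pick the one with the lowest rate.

None

DTI = 5,555/11,400 = 48.7%.
LTV = 573,000/709,500 = 80.8%.
Reserves = 45,470/3,000 = 15.2 months.
Option A: score 587 < 640; DTI 48.7% ≤ 50%; LTV 80.8% ≤ 97%; employment 22 < 24 mo; reserves 15.2 ≥ 2 mo → does not qualify.
Option B: score 587 < 700; DTI 48.7% ≤ 50%; LTV 80.8% ≤ 97%; employment 22 < 24 mo → does not qualify.
Option C: score 587 < 720; DTI 48.7% > 45%; LTV 80.8% ≤ 110%; reserves 15.2 ≥ 9 mo → does not qualify.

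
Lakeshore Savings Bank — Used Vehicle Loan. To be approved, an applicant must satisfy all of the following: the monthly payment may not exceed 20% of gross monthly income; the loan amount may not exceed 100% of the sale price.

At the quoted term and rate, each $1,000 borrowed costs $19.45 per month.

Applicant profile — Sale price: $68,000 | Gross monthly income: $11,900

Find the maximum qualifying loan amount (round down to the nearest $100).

$68,000

Payment cap: 20% × $11,900 = $2,380/month.
At $19.45 per $1,000, that supports 2,380/19.45 × 1,000 ≈ $122,365 → $122,300.
LTV cap: 100% × $68,000 = $68,000 → $68,000.
Binding constraint: loan-to-value.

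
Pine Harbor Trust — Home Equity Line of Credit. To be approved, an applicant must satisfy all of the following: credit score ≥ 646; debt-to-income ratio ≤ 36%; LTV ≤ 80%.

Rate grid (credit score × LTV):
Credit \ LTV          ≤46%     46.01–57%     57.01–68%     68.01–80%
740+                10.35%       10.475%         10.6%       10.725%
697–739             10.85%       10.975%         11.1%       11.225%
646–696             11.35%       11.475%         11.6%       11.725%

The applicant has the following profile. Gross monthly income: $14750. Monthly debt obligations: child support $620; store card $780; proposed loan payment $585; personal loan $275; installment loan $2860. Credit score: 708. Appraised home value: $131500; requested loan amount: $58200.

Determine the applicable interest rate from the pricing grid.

Credit score 708 ≥ 646; Total monthly debts = (620 + 780 + 585 + 275 + 2,860) = 5,120. Debt-to-income = 5,120/14,750 = 34.7% — meets 36% limit
LTV: 58,200 ÷ 131,500 = 44.3%, within 80% cap
Credit 708 → row 697–739; LTV 44.3% → column ≤46%. Grid cell → 10.85%.

10.85%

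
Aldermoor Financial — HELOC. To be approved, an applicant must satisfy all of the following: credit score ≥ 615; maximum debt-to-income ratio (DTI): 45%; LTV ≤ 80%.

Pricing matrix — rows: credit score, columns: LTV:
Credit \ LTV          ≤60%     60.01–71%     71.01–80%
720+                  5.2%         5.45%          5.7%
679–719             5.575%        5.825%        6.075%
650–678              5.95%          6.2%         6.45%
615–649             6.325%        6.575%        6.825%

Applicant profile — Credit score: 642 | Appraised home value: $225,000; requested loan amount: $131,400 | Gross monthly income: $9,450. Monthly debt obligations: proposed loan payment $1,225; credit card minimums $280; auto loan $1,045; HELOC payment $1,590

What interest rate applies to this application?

Credit score 642 ≥ 615; Total monthly debts = (1,225 + 280 + 1,045 + 1,590) = 4,140. DTI = 4,140/9,450 = 43.8% ≤ 45%
Loan-to-value = 131,400/225,000 = 58.4% — pass (80% max)
Score 642 is in the 615–649 band; LTV 58.4% is in the ≤60% band → 6.325%.

6.325%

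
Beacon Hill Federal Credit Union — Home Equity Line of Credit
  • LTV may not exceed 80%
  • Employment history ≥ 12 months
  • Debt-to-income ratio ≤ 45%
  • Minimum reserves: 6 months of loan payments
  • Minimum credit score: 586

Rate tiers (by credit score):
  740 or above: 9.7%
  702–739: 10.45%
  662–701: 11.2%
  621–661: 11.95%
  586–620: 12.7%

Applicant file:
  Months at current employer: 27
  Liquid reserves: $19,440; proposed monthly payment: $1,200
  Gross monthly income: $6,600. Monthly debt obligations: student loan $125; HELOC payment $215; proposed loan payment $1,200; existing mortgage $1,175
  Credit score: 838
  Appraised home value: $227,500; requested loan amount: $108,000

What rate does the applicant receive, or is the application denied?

Approved at 9.7%

Credit score 838 ≥ 586 (meets minimum)
Total monthly debts = (125 + 215 + 1,200 + 1,175) = 2,715. DTI: 2,715 ÷ 6,600 = 41.1%, within the 45% cap
LTV = 108,000/227,500 = 47.5% ≤ 80%
Employment 27 ≥ 12 months
Liquid reserves cover 19,440/1,200 = 16.2 months — ≥ 6 required
All requirements met. Score 838 falls in the 740 or above tier → 9.7%.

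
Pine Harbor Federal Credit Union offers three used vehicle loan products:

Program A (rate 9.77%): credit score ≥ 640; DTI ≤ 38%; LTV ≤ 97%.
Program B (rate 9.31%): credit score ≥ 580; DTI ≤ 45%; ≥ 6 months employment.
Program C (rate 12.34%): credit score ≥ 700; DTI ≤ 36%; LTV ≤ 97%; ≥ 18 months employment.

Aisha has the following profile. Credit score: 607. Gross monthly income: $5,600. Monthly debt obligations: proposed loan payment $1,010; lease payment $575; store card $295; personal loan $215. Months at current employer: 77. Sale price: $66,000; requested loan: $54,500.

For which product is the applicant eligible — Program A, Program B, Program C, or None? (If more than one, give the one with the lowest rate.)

Program B

Total debts = (1,010 + 575 + 295 + 215) = 2,095; DTI = 2,095/5,600 = 37.4%.
LTV = 54,500/66,000 = 82.6%.
Program A: score 607 < 640; DTI 37.4% ≤ 38%; LTV 82.6% ≤ 97% → does not qualify.
Program B: score 607 ≥ 580; DTI 37.4% ≤ 45%; employment 77 ≥ 6 mo → qualifies.
Program C: score 607 < 700; DTI 37.4% > 36%; LTV 82.6% ≤ 97%; employment 77 ≥ 18 mo → does not qualify.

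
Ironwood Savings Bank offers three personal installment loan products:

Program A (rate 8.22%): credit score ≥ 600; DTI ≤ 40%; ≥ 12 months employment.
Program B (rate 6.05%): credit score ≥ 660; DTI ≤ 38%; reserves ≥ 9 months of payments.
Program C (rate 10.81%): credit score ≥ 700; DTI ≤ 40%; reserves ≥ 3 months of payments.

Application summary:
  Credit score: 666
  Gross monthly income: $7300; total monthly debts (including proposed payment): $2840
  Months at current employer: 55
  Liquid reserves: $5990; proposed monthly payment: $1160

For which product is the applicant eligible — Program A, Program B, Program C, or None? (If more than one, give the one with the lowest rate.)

Program A

DTI = 2,840/7,300 = 38.9%.
Reserves = 5,990/1,160 = 5.2 months.
Program A: score 666 ≥ 600; DTI 38.9% ≤ 40%; employment 55 ≥ 12 mo → qualifies.
Program B: score 666 ≥ 660; DTI 38.9% > 38%; reserves 5.2 < 9 mo → does not qualify.
Program C: score 666 < 700; DTI 38.9% ≤ 40%; reserves 5.2 ≥ 3 mo → does not qualify.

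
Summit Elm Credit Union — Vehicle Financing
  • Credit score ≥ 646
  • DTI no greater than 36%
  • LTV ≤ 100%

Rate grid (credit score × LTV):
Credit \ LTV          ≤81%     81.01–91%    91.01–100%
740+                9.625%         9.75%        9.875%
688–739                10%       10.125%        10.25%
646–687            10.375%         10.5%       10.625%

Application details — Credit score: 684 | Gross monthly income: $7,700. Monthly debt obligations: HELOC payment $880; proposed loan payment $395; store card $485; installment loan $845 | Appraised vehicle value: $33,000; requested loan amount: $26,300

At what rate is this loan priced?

10.375%

Credit score 684 ≥ 646; Total monthly debts = (880 + 395 + 485 + 845) = 2,605. DTI = 2,605/7,700 = 33.8% ≤ 36%
Loan-to-value = 26,300/33,000 = 79.7% — pass (100% max)
Score 684 is in the 646–687 band; LTV 79.7% is in the ≤81% band → 10.375%.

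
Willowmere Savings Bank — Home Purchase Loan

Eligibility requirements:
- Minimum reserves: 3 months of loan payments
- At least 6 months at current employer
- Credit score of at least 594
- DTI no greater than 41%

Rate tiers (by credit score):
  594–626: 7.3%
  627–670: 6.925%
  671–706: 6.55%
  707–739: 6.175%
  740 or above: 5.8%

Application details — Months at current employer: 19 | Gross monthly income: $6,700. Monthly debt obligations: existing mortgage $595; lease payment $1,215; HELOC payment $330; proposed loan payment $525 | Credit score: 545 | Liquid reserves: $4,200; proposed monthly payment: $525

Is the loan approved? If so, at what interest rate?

Denied

Credit score 545 < 594 (below minimum)
Employment 19 ≥ 6 months
Total monthly debts = (595 + 1,215 + 330 + 525) = 2,665. Debt-to-income = 2,665/6,700 = 39.8% — meets 41% limit
Reserves = 4,200/525 = 8.0 months ≥ 3
Not all requirements met → denied.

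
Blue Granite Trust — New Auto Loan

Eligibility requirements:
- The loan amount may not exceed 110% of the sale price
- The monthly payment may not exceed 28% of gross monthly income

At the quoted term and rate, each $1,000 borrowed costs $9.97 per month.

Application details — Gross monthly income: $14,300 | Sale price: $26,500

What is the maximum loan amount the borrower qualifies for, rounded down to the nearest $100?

Payment cap: 28% × $14,300 = $4,004/month.
At $9.97 per $1,000, that supports 4,004/9.97 × 1,000 ≈ $401,604 → $401,600.
LTV cap: 110% × $26,500 = $29,150 → $29,100.
Binding constraint: loan-to-value.

$29,100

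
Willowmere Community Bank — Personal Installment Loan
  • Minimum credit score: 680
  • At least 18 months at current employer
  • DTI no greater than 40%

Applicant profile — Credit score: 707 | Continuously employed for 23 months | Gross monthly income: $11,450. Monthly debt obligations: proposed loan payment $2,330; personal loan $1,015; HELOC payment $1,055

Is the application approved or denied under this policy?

Credit score 707 ≥ 680 (meets)
Employment 23 ≥ 18 months
Total monthly debts = (2,330 + 1,015 + 1,055) = 4,400. Debt-to-income = 4,400/11,450 = 38.4% — meets 40% limit
All criteria satisfied.

Approved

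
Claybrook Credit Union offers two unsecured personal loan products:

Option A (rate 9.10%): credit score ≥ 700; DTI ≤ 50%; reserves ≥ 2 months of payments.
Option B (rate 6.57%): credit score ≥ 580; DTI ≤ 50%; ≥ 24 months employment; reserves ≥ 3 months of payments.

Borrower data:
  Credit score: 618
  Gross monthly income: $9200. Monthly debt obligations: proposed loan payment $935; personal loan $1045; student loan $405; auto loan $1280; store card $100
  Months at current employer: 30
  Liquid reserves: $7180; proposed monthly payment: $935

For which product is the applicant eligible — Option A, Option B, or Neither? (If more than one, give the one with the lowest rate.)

Option B

Total debts = (935 + 1,045 + 405 + 1,280 + 100) = 3,765; DTI = 3,765/9,200 = 40.9%.
Reserves = 7,180/935 = 7.7 months.
Option A: score 618 < 700; DTI 40.9% ≤ 50%; reserves 7.7 ≥ 2 mo → does not qualify.
Option B: score 618 ≥ 580; DTI 40.9% ≤ 50%; employment 30 ≥ 24 mo; reserves 7.7 ≥ 3 mo → qualifies.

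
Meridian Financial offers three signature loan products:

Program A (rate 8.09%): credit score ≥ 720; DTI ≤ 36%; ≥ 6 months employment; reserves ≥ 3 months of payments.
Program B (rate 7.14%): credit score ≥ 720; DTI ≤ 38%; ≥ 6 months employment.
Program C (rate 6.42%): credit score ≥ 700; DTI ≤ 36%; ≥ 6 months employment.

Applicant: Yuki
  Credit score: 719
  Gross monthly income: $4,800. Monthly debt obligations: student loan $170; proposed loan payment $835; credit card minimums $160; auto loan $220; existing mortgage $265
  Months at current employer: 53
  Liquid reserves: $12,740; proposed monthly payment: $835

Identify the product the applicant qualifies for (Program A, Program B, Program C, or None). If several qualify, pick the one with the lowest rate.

Total debts = (170 + 835 + 160 + 220 + 265) = 1,650; DTI = 1,650/4,800 = 34.4%.
Reserves = 12,740/835 = 15.3 months.
Program A: score 719 < 720; DTI 34.4% ≤ 36%; employment 53 ≥ 6 mo; reserves 15.3 ≥ 3 mo → does not qualify.
Program B: score 719 < 720; DTI 34.4% ≤ 38%; employment 53 ≥ 6 mo → does not qualify.
Program C: score 719 ≥ 700; DTI 34.4% ≤ 36%; employment 53 ≥ 6 mo → qualifies.

Program C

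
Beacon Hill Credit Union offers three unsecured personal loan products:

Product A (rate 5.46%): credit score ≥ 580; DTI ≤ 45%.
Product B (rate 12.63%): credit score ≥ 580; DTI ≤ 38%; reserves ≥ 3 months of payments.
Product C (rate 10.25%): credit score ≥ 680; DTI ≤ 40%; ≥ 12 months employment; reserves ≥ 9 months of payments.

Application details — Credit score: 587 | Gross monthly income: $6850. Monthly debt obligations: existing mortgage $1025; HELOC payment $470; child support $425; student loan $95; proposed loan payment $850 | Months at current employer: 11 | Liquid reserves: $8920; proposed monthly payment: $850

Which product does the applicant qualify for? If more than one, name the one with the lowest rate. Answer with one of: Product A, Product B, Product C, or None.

Total debts = (1,025 + 470 + 425 + 95 + 850) = 2,865; DTI = 2,865/6,850 = 41.8%.
Reserves = 8,920/850 = 10.5 months.
Product A: score 587 ≥ 580; DTI 41.8% ≤ 45% → qualifies.
Product B: score 587 ≥ 580; DTI 41.8% > 38%; reserves 10.5 ≥ 3 mo → does not qualify.
Product C: score 587 < 680; DTI 41.8% > 40%; employment 11 < 12 mo; reserves 10.5 ≥ 9 mo → does not qualify.

Product A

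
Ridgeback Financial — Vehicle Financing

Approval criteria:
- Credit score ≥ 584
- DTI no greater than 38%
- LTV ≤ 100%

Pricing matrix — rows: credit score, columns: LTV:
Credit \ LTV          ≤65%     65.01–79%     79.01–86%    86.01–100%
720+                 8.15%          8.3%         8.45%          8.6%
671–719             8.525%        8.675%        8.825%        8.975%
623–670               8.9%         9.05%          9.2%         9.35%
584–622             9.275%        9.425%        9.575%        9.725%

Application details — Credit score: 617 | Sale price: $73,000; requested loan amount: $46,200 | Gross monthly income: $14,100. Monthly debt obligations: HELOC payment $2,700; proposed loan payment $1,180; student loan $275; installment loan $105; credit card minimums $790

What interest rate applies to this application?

9.275%

Credit score 617 ≥ 584; Total monthly debts = (2,700 + 1,180 + 275 + 105 + 790) = 5,050. DTI: 5,050 ÷ 14,100 = 35.8%, within the 38% cap
LTV: 46,200 ÷ 73,000 = 63.3%, within 100% cap
Credit 617 → row 584–622; LTV 63.3% → column ≤65%. Grid cell → 9.275%.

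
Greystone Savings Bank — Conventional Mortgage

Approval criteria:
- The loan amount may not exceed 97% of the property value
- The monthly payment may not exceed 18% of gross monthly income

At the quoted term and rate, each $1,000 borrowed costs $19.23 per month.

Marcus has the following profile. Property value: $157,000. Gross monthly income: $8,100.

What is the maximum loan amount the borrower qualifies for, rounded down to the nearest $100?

Payment cap: 18% × $8,100 = $1,458/month.
At $19.23 per $1,000, that supports 1,458/19.23 × 1,000 ≈ $75,819 → $75,800.
LTV cap: 97% × $157,000 = $152,290 → $152,200.
Binding constraint: payment-to-income.

$75,800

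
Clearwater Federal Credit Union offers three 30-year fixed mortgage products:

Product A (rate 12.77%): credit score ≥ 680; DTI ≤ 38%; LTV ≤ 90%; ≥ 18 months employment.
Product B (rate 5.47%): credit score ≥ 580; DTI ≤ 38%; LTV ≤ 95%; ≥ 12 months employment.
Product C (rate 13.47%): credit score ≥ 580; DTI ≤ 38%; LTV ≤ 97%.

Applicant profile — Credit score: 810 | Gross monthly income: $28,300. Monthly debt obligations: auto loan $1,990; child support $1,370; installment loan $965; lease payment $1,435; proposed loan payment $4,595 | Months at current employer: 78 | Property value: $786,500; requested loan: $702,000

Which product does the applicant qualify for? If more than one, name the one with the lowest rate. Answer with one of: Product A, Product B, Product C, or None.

Total debts = (1,990 + 1,370 + 965 + 1,435 + 4,595) = 10,355; DTI = 10,355/28,300 = 36.6%.
LTV = 702,000/786,500 = 89.3%.
Product A: score 810 ≥ 680; DTI 36.6% ≤ 38%; LTV 89.3% ≤ 90%; employment 78 ≥ 18 mo → qualifies.
Product B: score 810 ≥ 580; DTI 36.6% ≤ 38%; LTV 89.3% ≤ 95%; employment 78 ≥ 12 mo → qualifies.
Product C: score 810 ≥ 580; DTI 36.6% ≤ 38%; LTV 89.3% ≤ 97% → qualifies.
Qualifying: Product A, Product B, Product C. Lowest rate is 5.47% → Product B.

Product B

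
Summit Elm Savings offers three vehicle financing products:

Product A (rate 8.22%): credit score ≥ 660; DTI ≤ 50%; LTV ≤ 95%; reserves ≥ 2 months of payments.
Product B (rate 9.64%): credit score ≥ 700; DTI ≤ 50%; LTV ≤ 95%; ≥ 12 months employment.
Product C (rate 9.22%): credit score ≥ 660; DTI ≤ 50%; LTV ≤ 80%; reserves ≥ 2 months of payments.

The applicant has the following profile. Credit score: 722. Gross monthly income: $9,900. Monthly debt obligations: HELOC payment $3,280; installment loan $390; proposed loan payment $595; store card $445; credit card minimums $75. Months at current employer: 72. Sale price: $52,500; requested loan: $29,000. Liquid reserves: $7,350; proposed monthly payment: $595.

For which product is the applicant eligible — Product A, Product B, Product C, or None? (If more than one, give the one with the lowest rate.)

Total debts = (3,280 + 390 + 595 + 445 + 75) = 4,785; DTI = 4,785/9,900 = 48.3%.
LTV = 29,000/52,500 = 55.2%.
Reserves = 7,350/595 = 12.4 months.
Product A: score 722 ≥ 660; DTI 48.3% ≤ 50%; LTV 55.2% ≤ 95%; reserves 12.4 ≥ 2 mo → qualifies.
Product B: score 722 ≥ 700; DTI 48.3% ≤ 50%; LTV 55.2% ≤ 95%; employment 72 ≥ 12 mo → qualifies.
Product C: score 722 ≥ 660; DTI 48.3% ≤ 50%; LTV 55.2% ≤ 80%; reserves 12.4 ≥ 2 mo → qualifies.
Qualifying: Product A, Product B, Product C. Lowest rate is 8.22% → Product A.

Product A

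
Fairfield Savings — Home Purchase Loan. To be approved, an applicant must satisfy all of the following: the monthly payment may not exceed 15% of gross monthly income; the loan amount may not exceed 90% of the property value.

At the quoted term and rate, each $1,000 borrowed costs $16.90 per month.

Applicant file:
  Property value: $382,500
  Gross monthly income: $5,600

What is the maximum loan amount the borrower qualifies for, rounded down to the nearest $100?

$49,700

Payment cap: 15% × $5,600 = $840/month.
At $16.90 per $1,000, that supports 840/16.90 × 1,000 ≈ $49,704 → $49,700.
LTV cap: 90% × $382,500 = $344,250 → $344,200.
Binding constraint: payment-to-income.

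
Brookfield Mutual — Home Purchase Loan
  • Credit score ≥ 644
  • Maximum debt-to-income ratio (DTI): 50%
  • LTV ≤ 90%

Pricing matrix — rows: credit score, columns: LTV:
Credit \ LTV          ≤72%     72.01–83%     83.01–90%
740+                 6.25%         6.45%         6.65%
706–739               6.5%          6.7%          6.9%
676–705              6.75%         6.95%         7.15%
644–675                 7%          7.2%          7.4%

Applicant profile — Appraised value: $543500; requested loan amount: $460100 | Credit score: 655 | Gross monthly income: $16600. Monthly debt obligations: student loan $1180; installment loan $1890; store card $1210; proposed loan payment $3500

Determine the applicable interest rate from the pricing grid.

7.4%

Credit score 655 ≥ 644; Total monthly debts = (1,180 + 1,890 + 1,210 + 3,500) = 7,780. DTI = 7,780/16,600 = 46.9% ≤ 50%
LTV: 460,100 ÷ 543,500 = 84.7%, within 90% cap
Score 655 is in the 644–675 band; LTV 84.7% is in the 83.01–90% band → 7.4%.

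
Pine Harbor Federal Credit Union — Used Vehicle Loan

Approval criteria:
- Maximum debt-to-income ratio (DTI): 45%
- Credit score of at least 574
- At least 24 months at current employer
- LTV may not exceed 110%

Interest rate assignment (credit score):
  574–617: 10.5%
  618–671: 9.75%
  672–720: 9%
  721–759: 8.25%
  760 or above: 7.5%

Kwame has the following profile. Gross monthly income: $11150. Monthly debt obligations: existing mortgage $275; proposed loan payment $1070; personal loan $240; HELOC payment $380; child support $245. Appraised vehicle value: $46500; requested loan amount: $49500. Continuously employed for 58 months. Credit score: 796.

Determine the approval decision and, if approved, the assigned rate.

Credit score 796 ≥ 574 (meets minimum)
Total monthly debts = (275 + 1,070 + 240 + 380 + 245) = 2,210. DTI: 2,210 ÷ 11,150 = 19.8%, within the 45% cap
LTV = 49,500/46,500 = 106.5% ≤ 110%
Employment 58 ≥ 24 months
All requirements met. Score 796 falls in the 760 or above tier → 7.5%.

Approved at 7.5%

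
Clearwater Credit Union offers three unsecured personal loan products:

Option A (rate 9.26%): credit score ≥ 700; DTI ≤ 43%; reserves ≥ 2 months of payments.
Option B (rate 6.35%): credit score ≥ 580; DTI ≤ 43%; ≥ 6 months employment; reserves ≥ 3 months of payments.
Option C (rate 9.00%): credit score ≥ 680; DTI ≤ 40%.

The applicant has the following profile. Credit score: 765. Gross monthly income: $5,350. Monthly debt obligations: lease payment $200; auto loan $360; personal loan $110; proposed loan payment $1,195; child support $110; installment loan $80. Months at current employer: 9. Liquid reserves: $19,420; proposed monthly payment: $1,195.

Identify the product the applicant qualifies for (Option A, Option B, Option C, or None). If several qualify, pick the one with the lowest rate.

Option B

Total debts = (200 + 360 + 110 + 1,195 + 110 + 80) = 2,055; DTI = 2,055/5,350 = 38.4%.
Reserves = 19,420/1,195 = 16.3 months.
Option A: score 765 ≥ 700; DTI 38.4% ≤ 43%; reserves 16.3 ≥ 2 mo → qualifies.
Option B: score 765 ≥ 580; DTI 38.4% ≤ 43%; employment 9 ≥ 6 mo; reserves 16.3 ≥ 3 mo → qualifies.
Option C: score 765 ≥ 680; DTI 38.4% ≤ 40% → qualifies.
Qualifying: Option A, Option B, Option C. Lowest rate is 6.35% → Option B.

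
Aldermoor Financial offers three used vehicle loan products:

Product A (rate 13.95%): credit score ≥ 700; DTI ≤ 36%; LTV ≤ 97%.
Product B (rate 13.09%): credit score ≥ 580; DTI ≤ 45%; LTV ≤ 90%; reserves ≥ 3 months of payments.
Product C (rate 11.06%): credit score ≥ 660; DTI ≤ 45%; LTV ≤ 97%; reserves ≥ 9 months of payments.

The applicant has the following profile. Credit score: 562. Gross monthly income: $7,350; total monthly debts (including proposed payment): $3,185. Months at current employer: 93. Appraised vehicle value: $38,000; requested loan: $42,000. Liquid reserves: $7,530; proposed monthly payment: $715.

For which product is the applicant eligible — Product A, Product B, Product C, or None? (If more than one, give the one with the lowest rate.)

None

DTI = 3,185/7,350 = 43.3%.
LTV = 42,000/38,000 = 110.5%.
Reserves = 7,530/715 = 10.5 months.
Product A: score 562 < 700; DTI 43.3% > 36%; LTV 110.5% > 97% → does not qualify.
Product B: score 562 < 580; DTI 43.3% ≤ 45%; LTV 110.5% > 90%; reserves 10.5 ≥ 3 mo → does not qualify.
Product C: score 562 < 660; DTI 43.3% ≤ 45%; LTV 110.5% > 97%; reserves 10.5 ≥ 9 mo → does not qualify.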